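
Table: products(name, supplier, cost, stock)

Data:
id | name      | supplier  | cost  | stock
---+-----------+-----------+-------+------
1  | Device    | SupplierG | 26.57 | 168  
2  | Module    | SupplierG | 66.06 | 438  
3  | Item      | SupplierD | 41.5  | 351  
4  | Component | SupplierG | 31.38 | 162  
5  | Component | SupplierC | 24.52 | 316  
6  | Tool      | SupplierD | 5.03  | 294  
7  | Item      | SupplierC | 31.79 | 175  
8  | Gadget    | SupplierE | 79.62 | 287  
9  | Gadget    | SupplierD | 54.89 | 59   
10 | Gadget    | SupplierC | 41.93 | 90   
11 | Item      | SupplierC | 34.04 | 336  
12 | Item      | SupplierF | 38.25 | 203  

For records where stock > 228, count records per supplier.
SELECT supplier, COUNT(*)
FROM products
WHERE stock > 228
GROUP BY supplier

Note: WHERE filters rows before grouping.

Result:
  SupplierC: 2
  SupplierD: 2
  SupplierE: 1
  SupplierG: 1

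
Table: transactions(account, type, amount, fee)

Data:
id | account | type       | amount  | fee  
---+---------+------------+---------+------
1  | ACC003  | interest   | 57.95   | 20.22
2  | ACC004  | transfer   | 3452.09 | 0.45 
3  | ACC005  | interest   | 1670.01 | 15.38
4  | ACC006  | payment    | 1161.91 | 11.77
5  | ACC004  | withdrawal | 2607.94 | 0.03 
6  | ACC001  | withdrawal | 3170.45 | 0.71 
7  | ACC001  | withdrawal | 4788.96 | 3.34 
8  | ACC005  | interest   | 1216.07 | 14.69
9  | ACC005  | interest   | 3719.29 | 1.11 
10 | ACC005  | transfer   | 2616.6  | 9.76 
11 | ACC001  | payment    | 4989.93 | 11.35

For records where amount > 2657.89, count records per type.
SELECT type, COUNT(*)
FROM transactions
WHERE amount > 2657.89
GROUP BY type

Note: WHERE filters rows before grouping.

Result:
  interest: 1
  payment: 1
  transfer: 1
  withdrawal: 2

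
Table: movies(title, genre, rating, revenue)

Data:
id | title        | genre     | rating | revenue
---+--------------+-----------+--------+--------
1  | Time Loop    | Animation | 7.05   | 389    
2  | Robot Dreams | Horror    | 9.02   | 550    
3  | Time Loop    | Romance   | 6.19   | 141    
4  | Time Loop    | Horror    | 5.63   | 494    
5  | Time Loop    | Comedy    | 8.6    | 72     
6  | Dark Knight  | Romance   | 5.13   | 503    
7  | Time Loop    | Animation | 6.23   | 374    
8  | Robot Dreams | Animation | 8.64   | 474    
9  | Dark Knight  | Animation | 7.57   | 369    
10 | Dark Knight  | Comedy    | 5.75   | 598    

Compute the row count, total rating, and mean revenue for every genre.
SELECT genre,
       COUNT(*) as cnt,
       SUM(rating) as total_rating,
       AVG(revenue) as avg_revenue
FROM movies
GROUP BY genre

Result:
  Animation: 4 records, 29.49 total rating, 401.50 avg revenue
  Comedy: 2 records, 14.35 total rating, 335.00 avg revenue
  Horror: 2 records, 14.65 total rating, 522.00 avg revenue
  Romance: 2 records, 11.32 total rating, 322.00 avg revenue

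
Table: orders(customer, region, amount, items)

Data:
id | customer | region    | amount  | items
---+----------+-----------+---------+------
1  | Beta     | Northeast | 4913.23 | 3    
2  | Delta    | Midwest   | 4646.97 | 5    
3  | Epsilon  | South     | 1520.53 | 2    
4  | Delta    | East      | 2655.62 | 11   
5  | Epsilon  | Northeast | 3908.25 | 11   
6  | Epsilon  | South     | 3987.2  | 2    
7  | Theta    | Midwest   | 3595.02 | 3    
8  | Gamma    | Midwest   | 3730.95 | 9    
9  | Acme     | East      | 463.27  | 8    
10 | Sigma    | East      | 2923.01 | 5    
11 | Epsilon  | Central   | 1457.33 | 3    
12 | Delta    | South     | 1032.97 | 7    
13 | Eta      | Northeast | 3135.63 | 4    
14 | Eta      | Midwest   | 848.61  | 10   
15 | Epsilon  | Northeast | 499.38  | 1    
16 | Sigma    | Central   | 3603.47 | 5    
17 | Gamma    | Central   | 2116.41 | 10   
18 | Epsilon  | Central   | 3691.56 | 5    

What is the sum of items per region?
SELECT region, SUM(items) as result
FROM orders
GROUP BY region

Result:
  Central: 23
  East: 24
  Midwest: 27
  Northeast: 19
  South: 11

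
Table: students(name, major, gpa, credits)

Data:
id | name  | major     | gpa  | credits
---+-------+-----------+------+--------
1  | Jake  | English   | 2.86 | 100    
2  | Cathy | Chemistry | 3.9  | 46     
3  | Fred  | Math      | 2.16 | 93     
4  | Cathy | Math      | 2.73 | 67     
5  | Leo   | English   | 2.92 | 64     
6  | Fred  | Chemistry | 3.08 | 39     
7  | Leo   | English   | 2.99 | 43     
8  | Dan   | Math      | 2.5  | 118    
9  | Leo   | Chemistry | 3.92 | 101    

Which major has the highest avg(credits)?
SELECT major, AVG(credits) as val
FROM students
GROUP BY major
ORDER BY val DESC
LIMIT 1

Result: Math with avg(credits) = 92.67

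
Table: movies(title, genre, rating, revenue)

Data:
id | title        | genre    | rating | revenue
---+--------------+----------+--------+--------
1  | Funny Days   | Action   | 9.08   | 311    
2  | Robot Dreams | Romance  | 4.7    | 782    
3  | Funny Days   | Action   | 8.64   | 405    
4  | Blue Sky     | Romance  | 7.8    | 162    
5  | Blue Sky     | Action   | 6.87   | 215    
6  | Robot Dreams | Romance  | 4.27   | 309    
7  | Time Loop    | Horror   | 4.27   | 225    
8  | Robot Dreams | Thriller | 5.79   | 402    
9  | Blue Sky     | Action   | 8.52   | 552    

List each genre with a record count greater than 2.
SELECT genre, COUNT(*) as cnt
FROM movies
GROUP BY genre
HAVING COUNT(*) > 2

Result:
  Action: 4
  Romance: 3

Note: HAVING filters groups after aggregation, WHERE filters rows before.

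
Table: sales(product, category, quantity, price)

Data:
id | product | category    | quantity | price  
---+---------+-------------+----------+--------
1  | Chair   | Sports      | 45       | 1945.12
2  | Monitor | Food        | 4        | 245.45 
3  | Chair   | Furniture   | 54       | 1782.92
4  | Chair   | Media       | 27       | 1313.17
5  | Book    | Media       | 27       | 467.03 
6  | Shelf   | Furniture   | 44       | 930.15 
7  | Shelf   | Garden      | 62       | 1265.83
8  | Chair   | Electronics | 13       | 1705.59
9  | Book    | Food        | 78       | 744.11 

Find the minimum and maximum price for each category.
SELECT category, MIN(price), MAX(price)
FROM sales
GROUP BY category

Result:
  Electronics: min=1705.59, max=1705.59
  Food: min=245.45, max=744.11
  Furniture: min=930.15, max=1782.92
  Garden: min=1265.83, max=1265.83
  Media: min=467.03, max=1313.17
  Sports: min=1945.12, max=1945.12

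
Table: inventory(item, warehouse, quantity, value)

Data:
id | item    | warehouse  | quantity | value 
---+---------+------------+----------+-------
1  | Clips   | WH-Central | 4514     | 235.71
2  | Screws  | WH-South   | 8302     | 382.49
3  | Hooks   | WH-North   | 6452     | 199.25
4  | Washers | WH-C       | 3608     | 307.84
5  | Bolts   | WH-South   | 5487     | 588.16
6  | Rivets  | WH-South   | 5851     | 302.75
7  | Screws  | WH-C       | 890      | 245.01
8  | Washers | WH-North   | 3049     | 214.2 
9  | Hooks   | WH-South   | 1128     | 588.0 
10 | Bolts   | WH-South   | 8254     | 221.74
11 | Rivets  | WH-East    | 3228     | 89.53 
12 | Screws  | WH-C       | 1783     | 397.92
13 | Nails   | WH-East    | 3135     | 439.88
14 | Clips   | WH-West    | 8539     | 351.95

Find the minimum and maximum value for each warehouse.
SELECT warehouse, MIN(value), MAX(value)
FROM inventory
GROUP BY warehouse

Result:
  WH-C: min=245.01, max=397.92
  WH-Central: min=235.71, max=235.71
  WH-East: min=89.53, max=439.88
  WH-North: min=199.25, max=214.20
  WH-South: min=221.74, max=588.16
  WH-West: min=351.95, max=351.95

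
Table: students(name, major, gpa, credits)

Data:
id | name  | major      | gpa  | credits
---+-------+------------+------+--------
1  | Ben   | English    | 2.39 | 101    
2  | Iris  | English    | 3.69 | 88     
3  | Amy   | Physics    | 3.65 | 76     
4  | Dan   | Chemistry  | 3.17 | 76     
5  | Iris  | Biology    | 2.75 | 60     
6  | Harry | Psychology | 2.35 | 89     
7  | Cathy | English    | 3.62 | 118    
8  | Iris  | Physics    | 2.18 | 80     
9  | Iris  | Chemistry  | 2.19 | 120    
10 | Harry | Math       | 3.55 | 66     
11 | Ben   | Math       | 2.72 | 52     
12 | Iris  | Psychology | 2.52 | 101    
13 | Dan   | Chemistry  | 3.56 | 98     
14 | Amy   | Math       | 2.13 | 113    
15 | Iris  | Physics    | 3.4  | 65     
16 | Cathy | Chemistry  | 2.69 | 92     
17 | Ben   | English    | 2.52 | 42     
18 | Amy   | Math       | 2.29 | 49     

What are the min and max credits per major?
SELECT major, MIN(credits), MAX(credits)
FROM students
GROUP BY major

Result:
  Biology: min=60, max=60
  Chemistry: min=76, max=120
  English: min=42, max=118
  Math: min=49, max=113
  Physics: min=65, max=80
  Psychology: min=89, max=101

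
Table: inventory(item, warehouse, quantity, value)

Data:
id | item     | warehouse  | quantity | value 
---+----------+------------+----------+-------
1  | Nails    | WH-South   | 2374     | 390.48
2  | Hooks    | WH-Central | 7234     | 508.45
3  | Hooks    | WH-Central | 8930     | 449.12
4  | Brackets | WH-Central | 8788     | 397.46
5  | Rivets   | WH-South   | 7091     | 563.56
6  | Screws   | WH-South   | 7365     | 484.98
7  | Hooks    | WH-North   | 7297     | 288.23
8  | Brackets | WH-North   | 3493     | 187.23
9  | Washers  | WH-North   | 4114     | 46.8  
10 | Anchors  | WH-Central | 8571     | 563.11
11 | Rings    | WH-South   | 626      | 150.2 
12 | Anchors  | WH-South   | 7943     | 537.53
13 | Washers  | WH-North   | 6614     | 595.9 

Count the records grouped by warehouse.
SELECT warehouse, COUNT(*) as count
FROM inventory
GROUP BY warehouse

Result:
  WH-Central: 4
  WH-North: 4
  WH-South: 5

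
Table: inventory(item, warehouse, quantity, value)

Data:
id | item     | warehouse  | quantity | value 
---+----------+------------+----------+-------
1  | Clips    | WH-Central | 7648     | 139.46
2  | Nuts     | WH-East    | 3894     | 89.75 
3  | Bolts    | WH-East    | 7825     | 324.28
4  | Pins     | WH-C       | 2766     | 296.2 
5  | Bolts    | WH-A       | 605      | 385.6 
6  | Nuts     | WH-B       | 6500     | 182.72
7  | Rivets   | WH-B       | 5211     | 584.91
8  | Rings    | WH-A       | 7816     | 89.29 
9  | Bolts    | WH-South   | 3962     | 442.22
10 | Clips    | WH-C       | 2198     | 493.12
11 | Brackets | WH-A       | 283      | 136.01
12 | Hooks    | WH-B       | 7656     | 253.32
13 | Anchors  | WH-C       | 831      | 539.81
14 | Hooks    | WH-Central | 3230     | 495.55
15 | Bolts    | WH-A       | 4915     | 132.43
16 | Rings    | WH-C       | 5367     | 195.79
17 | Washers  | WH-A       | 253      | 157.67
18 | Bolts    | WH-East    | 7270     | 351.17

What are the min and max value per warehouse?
SELECT warehouse, MIN(value), MAX(value)
FROM inventory
GROUP BY warehouse

Result:
  WH-A: min=89.29, max=385.60
  WH-B: min=182.72, max=584.91
  WH-C: min=195.79, max=539.81
  WH-Central: min=139.46, max=495.55
  WH-East: min=89.75, max=351.17
  WH-South: min=442.22, max=442.22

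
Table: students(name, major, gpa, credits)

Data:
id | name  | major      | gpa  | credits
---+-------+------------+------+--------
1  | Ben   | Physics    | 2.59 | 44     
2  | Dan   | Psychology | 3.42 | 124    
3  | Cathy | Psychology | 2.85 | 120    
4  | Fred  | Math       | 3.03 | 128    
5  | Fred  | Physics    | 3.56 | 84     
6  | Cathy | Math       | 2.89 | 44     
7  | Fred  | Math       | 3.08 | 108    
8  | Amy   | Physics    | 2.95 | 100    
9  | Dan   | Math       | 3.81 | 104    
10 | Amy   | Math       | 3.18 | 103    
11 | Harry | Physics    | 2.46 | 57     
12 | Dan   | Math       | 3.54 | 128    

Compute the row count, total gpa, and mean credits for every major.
SELECT major,
       COUNT(*) as cnt,
       SUM(gpa) as total_gpa,
       AVG(credits) as avg_credits
FROM students
GROUP BY major

Result:
  Math: 6 records, 19.53 total gpa, 102.50 avg credits
  Physics: 4 records, 11.56 total gpa, 71.25 avg credits
  Psychology: 2 records, 6.27 total gpa, 122.00 avg credits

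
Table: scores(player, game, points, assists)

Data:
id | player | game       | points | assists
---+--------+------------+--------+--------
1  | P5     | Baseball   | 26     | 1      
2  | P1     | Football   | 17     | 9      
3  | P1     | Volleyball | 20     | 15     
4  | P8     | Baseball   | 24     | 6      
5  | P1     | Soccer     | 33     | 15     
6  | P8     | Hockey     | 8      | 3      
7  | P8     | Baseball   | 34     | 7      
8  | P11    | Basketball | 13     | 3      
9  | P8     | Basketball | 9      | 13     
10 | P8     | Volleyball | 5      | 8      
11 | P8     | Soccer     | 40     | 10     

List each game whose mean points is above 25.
SELECT game, AVG(points)
FROM scores
GROUP BY game
HAVING AVG(points) > 25

Result:
  Baseball: avg=28.00
  Soccer: avg=36.50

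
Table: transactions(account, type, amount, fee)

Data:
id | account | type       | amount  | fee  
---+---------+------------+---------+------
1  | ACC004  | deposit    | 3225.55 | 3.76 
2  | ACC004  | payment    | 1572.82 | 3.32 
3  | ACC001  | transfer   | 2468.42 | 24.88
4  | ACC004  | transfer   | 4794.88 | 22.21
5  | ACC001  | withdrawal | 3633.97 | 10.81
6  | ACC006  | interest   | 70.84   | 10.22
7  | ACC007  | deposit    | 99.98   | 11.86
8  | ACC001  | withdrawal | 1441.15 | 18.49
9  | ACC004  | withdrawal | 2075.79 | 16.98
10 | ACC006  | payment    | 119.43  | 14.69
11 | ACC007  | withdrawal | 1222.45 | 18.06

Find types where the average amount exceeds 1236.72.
SELECT type, AVG(amount)
FROM transactions
GROUP BY type
HAVING AVG(amount) > 1236.72

Result:
  deposit: avg=1662.77
  transfer: avg=3631.65
  withdrawal: avg=2093.34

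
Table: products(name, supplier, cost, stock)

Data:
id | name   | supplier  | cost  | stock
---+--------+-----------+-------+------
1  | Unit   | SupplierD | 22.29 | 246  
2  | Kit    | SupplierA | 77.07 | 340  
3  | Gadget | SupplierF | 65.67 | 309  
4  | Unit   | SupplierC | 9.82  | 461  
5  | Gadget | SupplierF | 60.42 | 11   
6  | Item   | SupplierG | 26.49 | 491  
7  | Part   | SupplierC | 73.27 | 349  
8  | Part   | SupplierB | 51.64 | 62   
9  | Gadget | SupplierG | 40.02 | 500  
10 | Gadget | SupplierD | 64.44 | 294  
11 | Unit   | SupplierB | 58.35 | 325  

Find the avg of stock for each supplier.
SELECT supplier, AVG(stock) as result
FROM products
GROUP BY supplier

Result:
  SupplierA: 340.00
  SupplierB: 193.50
  SupplierC: 405.00
  SupplierD: 270.00
  SupplierF: 160.00
  SupplierG: 495.50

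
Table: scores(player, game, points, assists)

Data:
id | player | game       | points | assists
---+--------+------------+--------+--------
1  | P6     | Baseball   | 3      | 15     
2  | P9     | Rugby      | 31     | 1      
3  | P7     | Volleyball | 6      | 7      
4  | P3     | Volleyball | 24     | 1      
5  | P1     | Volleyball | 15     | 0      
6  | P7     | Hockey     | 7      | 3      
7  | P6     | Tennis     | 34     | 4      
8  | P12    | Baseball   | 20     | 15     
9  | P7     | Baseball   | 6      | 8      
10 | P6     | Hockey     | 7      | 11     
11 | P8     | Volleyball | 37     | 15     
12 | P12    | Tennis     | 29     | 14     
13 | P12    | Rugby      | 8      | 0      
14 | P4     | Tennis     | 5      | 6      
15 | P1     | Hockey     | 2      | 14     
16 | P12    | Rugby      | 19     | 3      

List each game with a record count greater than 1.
SELECT game, COUNT(*) as cnt
FROM scores
GROUP BY game
HAVING COUNT(*) > 1

Result:
  Baseball: 3
  Hockey: 3
  Rugby: 3
  Tennis: 3
  Volleyball: 4

Note: HAVING filters groups after aggregation, WHERE filters rows before.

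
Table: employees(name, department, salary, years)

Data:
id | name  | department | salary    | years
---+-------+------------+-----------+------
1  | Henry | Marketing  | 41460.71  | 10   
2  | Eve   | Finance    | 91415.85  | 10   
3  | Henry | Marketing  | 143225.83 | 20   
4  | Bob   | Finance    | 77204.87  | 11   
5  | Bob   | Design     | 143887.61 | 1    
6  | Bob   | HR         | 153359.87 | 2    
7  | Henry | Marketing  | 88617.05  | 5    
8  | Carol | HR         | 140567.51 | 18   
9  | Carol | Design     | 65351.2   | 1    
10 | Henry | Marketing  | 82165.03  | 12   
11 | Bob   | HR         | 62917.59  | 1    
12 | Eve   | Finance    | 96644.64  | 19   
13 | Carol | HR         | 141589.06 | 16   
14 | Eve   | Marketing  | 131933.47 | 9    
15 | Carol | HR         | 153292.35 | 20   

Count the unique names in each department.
SELECT department, COUNT(DISTINCT name)
FROM employees
GROUP BY department

Result:
  Design: 2 distinct
  Finance: 2 distinct
  HR: 2 distinct
  Marketing: 2 distinct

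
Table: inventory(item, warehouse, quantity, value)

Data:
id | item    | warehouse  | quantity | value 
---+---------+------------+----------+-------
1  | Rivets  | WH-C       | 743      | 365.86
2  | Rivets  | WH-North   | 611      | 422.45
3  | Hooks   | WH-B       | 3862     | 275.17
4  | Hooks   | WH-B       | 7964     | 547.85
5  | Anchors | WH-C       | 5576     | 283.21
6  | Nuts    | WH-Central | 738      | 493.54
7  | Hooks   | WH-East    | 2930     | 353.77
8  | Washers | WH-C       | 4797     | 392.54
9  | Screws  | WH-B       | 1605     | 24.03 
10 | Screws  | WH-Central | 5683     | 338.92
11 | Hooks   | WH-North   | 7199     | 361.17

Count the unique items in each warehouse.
SELECT warehouse, COUNT(DISTINCT item)
FROM inventory
GROUP BY warehouse

Result:
  WH-B: 2 distinct
  WH-C: 3 distinct
  WH-Central: 2 distinct
  WH-East: 1 distinct
  WH-North: 2 distinct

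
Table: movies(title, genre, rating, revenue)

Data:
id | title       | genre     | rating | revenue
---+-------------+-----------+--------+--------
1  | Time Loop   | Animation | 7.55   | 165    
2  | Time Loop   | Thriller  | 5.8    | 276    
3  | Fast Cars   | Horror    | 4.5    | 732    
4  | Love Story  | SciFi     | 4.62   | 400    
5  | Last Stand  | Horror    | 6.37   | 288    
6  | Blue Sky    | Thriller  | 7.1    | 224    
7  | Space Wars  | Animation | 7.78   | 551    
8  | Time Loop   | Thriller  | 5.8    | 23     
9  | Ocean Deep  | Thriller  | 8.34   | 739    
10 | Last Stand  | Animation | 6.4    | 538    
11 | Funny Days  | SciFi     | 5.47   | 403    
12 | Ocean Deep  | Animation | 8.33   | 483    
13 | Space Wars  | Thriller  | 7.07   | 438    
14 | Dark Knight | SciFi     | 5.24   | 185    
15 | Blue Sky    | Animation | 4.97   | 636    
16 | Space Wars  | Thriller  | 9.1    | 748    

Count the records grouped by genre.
SELECT genre, COUNT(*) as count
FROM movies
GROUP BY genre

Result:
  Animation: 5
  Horror: 2
  SciFi: 3
  Thriller: 6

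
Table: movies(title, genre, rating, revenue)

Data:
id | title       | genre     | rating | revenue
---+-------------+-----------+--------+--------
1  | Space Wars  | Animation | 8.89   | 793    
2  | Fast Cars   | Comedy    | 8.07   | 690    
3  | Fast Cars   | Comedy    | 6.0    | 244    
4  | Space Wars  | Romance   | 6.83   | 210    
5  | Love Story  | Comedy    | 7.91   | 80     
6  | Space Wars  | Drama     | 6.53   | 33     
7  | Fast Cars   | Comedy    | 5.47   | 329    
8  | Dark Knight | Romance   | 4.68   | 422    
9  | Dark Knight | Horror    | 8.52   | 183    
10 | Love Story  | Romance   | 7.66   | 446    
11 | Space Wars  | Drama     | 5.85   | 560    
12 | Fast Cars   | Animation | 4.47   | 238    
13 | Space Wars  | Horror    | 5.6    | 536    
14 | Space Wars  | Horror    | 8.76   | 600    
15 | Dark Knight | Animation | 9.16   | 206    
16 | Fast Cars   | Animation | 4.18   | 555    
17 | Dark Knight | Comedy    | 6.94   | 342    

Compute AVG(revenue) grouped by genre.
SELECT genre, AVG(revenue) as result
FROM movies
GROUP BY genre

Result:
  Animation: 448.00
  Comedy: 337.00
  Drama: 296.50
  Horror: 439.67
  Romance: 359.33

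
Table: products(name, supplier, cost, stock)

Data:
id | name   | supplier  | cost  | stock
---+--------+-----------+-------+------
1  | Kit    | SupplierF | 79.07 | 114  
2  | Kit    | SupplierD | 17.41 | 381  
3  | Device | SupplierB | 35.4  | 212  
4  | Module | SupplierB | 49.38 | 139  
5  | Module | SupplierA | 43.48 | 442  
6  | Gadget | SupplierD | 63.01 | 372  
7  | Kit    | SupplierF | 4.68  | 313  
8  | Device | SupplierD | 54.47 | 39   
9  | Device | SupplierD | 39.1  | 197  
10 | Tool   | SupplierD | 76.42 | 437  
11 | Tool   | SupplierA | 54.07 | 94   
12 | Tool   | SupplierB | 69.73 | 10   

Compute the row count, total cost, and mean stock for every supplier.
SELECT supplier,
       COUNT(*) as cnt,
       SUM(cost) as total_cost,
       AVG(stock) as avg_stock
FROM products
GROUP BY supplier

Result:
  SupplierA: 2 records, 97.55 total cost, 268.00 avg stock
  SupplierB: 3 records, 154.51 total cost, 120.33 avg stock
  SupplierD: 5 records, 250.41 total cost, 285.20 avg stock
  SupplierF: 2 records, 83.75 total cost, 213.50 avg stock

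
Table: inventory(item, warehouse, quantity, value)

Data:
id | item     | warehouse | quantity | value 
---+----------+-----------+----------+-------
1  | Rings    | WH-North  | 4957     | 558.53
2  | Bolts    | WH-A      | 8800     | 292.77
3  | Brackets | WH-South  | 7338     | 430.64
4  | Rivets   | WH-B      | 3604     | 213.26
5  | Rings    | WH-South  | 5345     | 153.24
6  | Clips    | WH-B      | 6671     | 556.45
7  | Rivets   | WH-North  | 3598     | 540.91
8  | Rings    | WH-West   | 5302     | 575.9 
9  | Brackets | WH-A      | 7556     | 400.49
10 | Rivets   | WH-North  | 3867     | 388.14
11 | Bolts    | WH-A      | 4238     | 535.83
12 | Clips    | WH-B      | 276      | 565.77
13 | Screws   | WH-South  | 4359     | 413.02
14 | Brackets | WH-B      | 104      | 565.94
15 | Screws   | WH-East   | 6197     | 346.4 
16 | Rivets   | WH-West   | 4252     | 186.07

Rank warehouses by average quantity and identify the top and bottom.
SELECT warehouse, AVG(quantity)
FROM inventory
GROUP BY warehouse
ORDER BY AVG(quantity)

All groups:
  WH-B: 2663.75
  WH-North: 4140.67
  WH-West: 4777.00
  WH-South: 5680.67
  WH-East: 6197.00
  WH-A: 6864.67

Highest: WH-A (6864.67)
Lowest: WH-B (2663.75)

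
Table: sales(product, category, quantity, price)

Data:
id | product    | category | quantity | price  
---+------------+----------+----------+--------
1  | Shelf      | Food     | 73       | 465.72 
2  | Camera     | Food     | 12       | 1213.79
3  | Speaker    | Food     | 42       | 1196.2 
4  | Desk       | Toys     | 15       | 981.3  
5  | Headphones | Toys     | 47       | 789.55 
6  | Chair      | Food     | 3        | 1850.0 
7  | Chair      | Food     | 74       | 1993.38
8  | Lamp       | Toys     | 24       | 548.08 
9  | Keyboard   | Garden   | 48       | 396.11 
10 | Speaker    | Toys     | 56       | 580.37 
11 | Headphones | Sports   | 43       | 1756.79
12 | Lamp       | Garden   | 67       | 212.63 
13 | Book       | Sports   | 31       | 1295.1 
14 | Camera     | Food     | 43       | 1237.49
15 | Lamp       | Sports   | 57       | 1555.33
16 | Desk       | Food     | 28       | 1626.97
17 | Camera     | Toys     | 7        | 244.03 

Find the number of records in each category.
SELECT category, COUNT(*) as count
FROM sales
GROUP BY category

Result:
  Food: 7
  Garden: 2
  Sports: 3
  Toys: 5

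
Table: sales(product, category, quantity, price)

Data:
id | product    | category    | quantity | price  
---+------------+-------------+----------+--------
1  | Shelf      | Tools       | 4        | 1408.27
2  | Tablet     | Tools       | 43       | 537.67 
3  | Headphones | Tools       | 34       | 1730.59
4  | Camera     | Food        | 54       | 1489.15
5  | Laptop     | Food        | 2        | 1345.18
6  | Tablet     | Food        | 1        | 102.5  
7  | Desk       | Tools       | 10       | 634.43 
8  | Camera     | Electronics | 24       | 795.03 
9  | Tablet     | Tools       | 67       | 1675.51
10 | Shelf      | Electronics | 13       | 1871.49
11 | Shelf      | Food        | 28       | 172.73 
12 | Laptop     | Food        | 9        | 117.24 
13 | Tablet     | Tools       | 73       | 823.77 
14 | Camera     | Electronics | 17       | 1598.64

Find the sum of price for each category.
SELECT category, SUM(price) as result
FROM sales
GROUP BY category

Result:
  Electronics: 4265.16
  Food: 3226.80
  Tools: 6810.24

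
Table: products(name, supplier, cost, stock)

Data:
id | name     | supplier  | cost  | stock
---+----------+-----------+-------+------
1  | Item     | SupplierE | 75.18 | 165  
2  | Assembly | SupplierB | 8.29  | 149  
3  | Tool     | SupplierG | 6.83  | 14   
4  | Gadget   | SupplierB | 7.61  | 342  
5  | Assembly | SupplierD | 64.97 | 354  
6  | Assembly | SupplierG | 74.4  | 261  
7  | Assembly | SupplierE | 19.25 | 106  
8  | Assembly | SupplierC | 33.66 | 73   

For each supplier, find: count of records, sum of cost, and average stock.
SELECT supplier,
       COUNT(*) as cnt,
       SUM(cost) as total_cost,
       AVG(stock) as avg_stock
FROM products
GROUP BY supplier

Result:
  SupplierB: 2 records, 15.90 total cost, 245.50 avg stock
  SupplierC: 1 records, 33.66 total cost, 73.00 avg stock
  SupplierD: 1 records, 64.97 total cost, 354.00 avg stock
  SupplierE: 2 records, 94.43 total cost, 135.50 avg stock
  SupplierG: 2 records, 81.23 total cost, 137.50 avg stock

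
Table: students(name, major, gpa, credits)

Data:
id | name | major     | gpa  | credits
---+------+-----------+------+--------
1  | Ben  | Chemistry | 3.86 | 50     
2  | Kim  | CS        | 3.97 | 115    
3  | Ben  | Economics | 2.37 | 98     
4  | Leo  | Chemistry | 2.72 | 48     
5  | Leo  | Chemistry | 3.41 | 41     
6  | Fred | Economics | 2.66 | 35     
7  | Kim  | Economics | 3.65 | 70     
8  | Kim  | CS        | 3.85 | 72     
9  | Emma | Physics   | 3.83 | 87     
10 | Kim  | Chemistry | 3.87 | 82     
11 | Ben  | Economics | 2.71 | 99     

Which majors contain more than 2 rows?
SELECT major, COUNT(*) as cnt
FROM students
GROUP BY major
HAVING COUNT(*) > 2

Result:
  Chemistry: 4
  Economics: 4

Note: HAVING filters groups after aggregation, WHERE filters rows before.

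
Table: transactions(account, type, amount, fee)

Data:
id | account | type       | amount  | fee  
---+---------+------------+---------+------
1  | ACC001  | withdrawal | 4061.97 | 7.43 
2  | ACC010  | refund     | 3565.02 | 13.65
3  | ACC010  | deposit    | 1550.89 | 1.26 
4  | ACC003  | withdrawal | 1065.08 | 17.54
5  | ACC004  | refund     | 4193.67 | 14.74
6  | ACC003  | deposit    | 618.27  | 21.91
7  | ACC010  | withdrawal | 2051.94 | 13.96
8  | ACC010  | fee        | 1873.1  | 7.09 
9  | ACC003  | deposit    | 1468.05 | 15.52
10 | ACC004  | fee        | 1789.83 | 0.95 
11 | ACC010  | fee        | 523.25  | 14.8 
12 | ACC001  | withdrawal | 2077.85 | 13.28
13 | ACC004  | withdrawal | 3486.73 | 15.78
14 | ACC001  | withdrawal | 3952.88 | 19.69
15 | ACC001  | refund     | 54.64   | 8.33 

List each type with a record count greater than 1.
SELECT type, COUNT(*) as cnt
FROM transactions
GROUP BY type
HAVING COUNT(*) > 1

Result:
  deposit: 3
  fee: 3
  refund: 3
  withdrawal: 6

Note: HAVING filters groups after aggregation, WHERE filters rows before.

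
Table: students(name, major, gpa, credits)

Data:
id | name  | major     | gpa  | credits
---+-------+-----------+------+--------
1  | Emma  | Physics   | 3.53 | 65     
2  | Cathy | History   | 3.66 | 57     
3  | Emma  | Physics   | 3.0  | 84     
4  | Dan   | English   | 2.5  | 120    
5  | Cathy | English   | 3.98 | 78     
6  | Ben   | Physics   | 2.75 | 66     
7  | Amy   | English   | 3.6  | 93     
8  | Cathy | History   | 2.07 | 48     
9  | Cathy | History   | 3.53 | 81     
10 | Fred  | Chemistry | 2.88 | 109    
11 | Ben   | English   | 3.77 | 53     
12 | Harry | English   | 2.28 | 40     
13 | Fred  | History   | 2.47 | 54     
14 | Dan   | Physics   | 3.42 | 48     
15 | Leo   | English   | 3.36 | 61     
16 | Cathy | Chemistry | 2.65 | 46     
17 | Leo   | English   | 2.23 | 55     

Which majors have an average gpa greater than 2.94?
SELECT major, AVG(gpa)
FROM students
GROUP BY major
HAVING AVG(gpa) > 2.94

Result:
  English: avg=3.10
  Physics: avg=3.18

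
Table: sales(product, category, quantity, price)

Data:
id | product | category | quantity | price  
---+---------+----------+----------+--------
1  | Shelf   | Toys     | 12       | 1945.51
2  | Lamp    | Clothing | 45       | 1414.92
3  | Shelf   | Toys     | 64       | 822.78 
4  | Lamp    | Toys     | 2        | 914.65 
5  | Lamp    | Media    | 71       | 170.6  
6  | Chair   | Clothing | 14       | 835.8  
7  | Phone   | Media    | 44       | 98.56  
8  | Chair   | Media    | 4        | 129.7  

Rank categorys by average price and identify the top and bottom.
SELECT category, AVG(price)
FROM sales
GROUP BY category
ORDER BY AVG(price)

All groups:
  Media: 132.95
  Clothing: 1125.36
  Toys: 1227.65

Highest: Toys (1227.65)
Lowest: Media (132.95)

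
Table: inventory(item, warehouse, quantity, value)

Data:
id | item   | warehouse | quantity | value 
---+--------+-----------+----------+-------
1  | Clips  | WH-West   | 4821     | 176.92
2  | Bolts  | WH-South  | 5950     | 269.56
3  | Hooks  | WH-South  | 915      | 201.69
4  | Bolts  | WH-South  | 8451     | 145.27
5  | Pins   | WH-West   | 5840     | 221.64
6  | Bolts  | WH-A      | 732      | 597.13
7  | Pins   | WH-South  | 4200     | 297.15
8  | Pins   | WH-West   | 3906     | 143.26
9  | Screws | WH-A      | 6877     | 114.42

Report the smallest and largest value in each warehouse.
SELECT warehouse, MIN(value), MAX(value)
FROM inventory
GROUP BY warehouse

Result:
  WH-A: min=114.42, max=597.13
  WH-South: min=145.27, max=297.15
  WH-West: min=143.26, max=221.64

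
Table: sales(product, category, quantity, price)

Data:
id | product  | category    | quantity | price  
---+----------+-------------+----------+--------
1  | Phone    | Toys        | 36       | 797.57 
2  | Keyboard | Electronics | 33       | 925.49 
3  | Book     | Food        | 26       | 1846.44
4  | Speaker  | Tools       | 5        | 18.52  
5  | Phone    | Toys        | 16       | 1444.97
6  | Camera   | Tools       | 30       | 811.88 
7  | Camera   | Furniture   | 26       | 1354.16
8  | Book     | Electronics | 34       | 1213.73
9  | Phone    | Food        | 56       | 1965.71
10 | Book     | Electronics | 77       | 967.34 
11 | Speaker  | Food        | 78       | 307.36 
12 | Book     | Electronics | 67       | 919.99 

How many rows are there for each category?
SELECT category, COUNT(*) as count
FROM sales
GROUP BY category

Result:
  Electronics: 4
  Food: 3
  Furniture: 1
  Tools: 2
  Toys: 2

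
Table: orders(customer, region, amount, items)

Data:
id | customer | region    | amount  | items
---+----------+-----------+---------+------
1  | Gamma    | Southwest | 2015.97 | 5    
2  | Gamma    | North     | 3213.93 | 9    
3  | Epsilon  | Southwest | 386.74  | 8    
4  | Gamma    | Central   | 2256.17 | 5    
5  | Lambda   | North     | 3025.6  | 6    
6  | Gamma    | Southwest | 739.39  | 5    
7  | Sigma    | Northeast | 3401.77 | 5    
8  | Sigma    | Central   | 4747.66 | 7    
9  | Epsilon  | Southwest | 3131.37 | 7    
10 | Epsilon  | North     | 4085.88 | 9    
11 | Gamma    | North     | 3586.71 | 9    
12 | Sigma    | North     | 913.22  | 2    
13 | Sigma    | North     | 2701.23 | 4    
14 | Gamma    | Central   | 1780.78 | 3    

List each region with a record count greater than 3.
SELECT region, COUNT(*) as cnt
FROM orders
GROUP BY region
HAVING COUNT(*) > 3

Result:
  North: 6
  Southwest: 4

Note: HAVING filters groups after aggregation, WHERE filters rows before.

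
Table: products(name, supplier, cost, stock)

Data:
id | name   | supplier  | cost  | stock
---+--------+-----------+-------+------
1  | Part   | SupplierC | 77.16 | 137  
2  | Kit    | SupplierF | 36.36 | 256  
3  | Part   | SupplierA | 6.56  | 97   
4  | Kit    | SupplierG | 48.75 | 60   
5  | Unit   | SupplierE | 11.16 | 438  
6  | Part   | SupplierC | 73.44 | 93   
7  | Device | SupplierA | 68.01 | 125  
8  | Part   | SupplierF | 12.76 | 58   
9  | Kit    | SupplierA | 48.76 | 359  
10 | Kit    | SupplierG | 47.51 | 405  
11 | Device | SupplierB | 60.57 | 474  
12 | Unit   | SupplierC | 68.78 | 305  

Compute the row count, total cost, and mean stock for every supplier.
SELECT supplier,
       COUNT(*) as cnt,
       SUM(cost) as total_cost,
       AVG(stock) as avg_stock
FROM products
GROUP BY supplier

Result:
  SupplierA: 3 records, 123.33 total cost, 193.67 avg stock
  SupplierB: 1 records, 60.57 total cost, 474.00 avg stock
  SupplierC: 3 records, 219.38 total cost, 178.33 avg stock
  SupplierE: 1 records, 11.16 total cost, 438.00 avg stock
  SupplierF: 2 records, 49.12 total cost, 157.00 avg stock
  SupplierG: 2 records, 96.26 total cost, 232.50 avg stock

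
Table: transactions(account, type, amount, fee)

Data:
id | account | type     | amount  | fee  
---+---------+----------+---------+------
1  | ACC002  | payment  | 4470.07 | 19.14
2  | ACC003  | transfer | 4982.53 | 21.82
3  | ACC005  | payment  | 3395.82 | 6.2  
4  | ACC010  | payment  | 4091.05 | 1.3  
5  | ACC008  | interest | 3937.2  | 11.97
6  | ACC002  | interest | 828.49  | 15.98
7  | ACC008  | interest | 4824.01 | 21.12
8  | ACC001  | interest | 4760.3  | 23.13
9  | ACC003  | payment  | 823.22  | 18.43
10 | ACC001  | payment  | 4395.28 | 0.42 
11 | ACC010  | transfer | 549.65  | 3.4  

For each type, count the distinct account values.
SELECT type, COUNT(DISTINCT account)
FROM transactions
GROUP BY type

Result:
  interest: 3 distinct
  payment: 5 distinct
  transfer: 2 distinct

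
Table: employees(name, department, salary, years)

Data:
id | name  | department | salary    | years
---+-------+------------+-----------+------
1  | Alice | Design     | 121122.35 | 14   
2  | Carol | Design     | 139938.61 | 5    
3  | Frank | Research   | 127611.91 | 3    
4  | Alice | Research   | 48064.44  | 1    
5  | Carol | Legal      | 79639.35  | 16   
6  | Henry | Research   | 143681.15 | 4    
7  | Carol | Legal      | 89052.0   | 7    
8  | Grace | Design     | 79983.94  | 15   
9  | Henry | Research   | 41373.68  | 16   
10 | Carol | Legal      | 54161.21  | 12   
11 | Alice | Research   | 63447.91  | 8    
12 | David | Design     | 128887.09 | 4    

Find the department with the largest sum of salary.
SELECT department, SUM(salary) as val
FROM employees
GROUP BY department
ORDER BY val DESC
LIMIT 1

Result: Design with sum(salary) = 469931.99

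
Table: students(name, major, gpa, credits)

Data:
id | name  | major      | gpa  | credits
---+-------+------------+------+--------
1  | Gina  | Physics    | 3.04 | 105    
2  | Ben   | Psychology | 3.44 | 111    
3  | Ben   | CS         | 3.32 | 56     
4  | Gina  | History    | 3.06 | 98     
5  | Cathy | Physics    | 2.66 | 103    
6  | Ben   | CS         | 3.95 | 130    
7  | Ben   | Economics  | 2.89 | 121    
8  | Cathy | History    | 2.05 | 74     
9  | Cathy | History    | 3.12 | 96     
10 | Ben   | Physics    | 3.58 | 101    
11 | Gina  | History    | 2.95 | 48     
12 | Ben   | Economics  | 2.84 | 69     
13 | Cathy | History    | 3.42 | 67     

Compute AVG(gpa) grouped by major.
SELECT major, AVG(gpa) as result
FROM students
GROUP BY major

Result:
  CS: 3.64
  Economics: 2.87
  History: 2.92
  Physics: 3.09
  Psychology: 3.44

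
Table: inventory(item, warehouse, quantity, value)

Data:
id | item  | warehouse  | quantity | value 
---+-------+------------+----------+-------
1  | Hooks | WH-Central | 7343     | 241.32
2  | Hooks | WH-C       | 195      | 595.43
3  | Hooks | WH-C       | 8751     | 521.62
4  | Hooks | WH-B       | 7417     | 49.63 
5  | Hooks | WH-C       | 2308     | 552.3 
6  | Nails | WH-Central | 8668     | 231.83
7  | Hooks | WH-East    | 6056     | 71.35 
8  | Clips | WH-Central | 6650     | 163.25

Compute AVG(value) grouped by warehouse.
SELECT warehouse, AVG(value) as result
FROM inventory
GROUP BY warehouse

Result:
  WH-B: 49.63
  WH-C: 556.45
  WH-Central: 212.13
  WH-East: 71.35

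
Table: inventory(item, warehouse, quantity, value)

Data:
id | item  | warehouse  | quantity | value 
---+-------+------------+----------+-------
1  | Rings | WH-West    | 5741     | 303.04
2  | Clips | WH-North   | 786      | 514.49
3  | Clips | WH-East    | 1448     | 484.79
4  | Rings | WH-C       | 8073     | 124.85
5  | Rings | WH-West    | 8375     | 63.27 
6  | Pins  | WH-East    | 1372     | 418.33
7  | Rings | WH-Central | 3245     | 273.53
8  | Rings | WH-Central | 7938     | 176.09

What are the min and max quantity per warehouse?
SELECT warehouse, MIN(quantity), MAX(quantity)
FROM inventory
GROUP BY warehouse

Result:
  WH-C: min=8073, max=8073
  WH-Central: min=3245, max=7938
  WH-East: min=1372, max=1448
  WH-North: min=786, max=786
  WH-West: min=5741, max=8375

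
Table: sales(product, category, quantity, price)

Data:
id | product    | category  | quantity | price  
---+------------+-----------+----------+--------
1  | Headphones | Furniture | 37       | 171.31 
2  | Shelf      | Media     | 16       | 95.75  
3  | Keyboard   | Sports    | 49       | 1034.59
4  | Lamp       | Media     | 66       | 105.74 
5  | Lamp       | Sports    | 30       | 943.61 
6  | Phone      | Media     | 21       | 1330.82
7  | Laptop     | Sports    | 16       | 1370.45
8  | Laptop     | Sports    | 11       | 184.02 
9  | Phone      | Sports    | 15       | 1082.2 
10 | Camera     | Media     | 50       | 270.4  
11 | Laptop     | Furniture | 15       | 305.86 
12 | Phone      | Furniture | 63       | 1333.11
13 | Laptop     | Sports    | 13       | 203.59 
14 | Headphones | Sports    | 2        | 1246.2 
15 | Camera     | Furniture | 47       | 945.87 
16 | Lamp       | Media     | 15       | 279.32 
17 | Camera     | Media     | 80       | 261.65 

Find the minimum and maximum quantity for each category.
SELECT category, MIN(quantity), MAX(quantity)
FROM sales
GROUP BY category

Result:
  Furniture: min=15, max=63
  Media: min=15, max=80
  Sports: min=2, max=49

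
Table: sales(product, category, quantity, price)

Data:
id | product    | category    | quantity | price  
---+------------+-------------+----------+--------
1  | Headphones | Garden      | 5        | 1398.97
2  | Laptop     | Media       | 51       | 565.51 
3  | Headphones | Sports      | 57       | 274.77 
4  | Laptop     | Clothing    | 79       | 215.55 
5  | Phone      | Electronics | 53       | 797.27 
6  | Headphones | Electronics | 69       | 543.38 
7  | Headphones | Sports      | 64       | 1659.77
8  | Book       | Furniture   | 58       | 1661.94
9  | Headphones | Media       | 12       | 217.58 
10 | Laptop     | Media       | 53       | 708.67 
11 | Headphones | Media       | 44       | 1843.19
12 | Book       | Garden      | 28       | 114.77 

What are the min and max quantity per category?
SELECT category, MIN(quantity), MAX(quantity)
FROM sales
GROUP BY category

Result:
  Clothing: min=79, max=79
  Electronics: min=53, max=69
  Furniture: min=58, max=58
  Garden: min=5, max=28
  Media: min=12, max=53
  Sports: min=57, max=64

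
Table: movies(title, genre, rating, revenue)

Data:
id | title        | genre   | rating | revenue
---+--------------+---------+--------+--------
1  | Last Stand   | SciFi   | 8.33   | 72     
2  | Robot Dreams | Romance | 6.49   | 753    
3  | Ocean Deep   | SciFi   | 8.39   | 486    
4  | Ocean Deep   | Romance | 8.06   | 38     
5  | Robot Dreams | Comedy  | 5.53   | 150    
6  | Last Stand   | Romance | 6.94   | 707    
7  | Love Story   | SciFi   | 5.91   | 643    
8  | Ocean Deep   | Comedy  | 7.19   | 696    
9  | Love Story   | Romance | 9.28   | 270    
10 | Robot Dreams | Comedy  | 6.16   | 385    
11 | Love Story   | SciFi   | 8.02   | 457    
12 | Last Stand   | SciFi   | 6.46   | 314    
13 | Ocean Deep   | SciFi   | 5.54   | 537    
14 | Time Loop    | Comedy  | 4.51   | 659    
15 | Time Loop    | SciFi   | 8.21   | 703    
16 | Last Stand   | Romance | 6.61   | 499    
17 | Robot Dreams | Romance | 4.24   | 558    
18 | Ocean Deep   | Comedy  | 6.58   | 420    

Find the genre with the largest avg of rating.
SELECT genre, AVG(rating) as val
FROM movies
GROUP BY genre
ORDER BY val DESC
LIMIT 1

Result: SciFi with avg(rating) = 7.27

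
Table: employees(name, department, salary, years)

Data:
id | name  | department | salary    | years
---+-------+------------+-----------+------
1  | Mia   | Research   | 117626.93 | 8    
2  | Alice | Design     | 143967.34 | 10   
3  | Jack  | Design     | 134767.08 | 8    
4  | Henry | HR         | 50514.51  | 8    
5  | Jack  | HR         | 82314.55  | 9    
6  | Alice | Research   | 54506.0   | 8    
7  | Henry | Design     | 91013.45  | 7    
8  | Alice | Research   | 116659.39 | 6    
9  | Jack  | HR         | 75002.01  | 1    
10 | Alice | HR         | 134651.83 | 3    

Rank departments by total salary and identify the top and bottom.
SELECT department, SUM(salary)
FROM employees
GROUP BY department
ORDER BY SUM(salary)

All groups:
  Research: 288792.32
  HR: 342482.90
  Design: 369747.87

Highest: Design (369747.87)
Lowest: Research (288792.32)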